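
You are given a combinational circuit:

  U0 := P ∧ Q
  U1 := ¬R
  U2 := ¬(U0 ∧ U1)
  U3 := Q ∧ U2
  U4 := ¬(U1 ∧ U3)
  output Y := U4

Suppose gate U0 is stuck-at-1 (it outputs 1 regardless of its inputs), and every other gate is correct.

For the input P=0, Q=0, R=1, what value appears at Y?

1

Propagate with U0 forced: U0=1 [stuck-at-1], U1=0, U2=1, U3=0, U4=1.
So Y = 1. (Same as the fault-free value — the fault is masked on this input.)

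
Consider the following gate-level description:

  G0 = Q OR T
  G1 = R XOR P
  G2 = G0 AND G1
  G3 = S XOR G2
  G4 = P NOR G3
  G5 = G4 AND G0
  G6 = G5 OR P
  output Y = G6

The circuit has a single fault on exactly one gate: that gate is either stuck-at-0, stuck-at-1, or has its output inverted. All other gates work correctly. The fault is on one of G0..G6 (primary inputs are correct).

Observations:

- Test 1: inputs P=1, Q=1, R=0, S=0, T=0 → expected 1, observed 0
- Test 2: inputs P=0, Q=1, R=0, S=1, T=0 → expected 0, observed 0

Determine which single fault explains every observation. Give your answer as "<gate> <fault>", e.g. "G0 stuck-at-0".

G6 stuck-at-0

Fault-free values for test 1 (P=1, Q=1, R=0, S=0, T=0): G0=1, G1=1, G2=1, G3=1, G4=0, G5=0, G6=1, giving Y=1. Observed 0.
Test 1: faults giving observed 0 are {G6 stuck-at-0, G6 inverted output}.
Test 2 (P=0, Q=1, R=0, S=1, T=0): fault-free G0=1, G1=0, G2=0, G3=1, G4=0, G5=0, G6=0 → 0; observed 0. Eliminates G6 inverted output.
Only G6 stuck-at-0 is consistent with every test.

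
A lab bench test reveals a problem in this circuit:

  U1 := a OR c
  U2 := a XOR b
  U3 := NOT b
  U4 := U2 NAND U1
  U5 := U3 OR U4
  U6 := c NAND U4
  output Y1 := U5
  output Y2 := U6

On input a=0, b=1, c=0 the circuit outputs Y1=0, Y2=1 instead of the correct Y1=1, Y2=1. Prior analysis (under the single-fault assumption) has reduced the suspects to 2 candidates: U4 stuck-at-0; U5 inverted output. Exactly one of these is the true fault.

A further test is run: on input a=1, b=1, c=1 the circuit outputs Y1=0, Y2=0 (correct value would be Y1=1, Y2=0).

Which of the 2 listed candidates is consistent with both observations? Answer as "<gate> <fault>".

Evaluate each candidate on input a=1, b=1, c=1:
  U4 stuck-at-0: U1=1, U2=0, U3=0, U4=0 [stuck-at-0], U5=0, U6=1 → Y1=0, Y2=1 — eliminated
  U5 inverted output: U1=1, U2=0, U3=0, U4=1, U5=0 [inverted output], U6=0 → Y1=0, Y2=0 — matches
Only U5 inverted output reproduces the observed Y1=0, Y2=0.

U5 inverted output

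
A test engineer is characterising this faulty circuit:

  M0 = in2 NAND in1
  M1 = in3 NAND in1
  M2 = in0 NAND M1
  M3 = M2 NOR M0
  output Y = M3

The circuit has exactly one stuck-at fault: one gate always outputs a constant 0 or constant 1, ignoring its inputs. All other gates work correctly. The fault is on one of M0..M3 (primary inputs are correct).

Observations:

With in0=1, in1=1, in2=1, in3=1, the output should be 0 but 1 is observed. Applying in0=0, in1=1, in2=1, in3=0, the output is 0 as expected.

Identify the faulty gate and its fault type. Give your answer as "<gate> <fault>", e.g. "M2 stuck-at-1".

M1 stuck-at-1

Fault-free values for test 1 (in0=1, in1=1, in2=1, in3=1): M0=0, M1=0, M2=1, M3=0, giving Y=0. Observed 1.
Test 1: faults giving observed 1 are {M1 stuck-at-1, M2 stuck-at-0, M3 stuck-at-1}.
Test 2 (in0=0, in1=1, in2=1, in3=0): fault-free M0=0, M1=1, M2=1, M3=0 → 0; observed 0. Eliminates M2 stuck-at-0, M3 stuck-at-1.
Only M1 stuck-at-1 is consistent with every test.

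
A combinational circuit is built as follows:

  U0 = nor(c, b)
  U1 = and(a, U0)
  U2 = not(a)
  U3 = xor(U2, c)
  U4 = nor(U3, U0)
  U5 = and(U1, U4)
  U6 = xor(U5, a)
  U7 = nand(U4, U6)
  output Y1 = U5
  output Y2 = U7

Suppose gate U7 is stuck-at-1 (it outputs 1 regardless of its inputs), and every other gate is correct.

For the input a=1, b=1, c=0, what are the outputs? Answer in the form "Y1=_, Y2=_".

Propagate with U7 forced: U0=0, U1=0, U2=0, U3=0, U4=1, U5=0, U6=1, U7=1 [stuck-at-1].
So the outputs are Y1=0, Y2=1. (Without the fault they would be Y1=0, Y2=0.)

Y1=0, Y2=1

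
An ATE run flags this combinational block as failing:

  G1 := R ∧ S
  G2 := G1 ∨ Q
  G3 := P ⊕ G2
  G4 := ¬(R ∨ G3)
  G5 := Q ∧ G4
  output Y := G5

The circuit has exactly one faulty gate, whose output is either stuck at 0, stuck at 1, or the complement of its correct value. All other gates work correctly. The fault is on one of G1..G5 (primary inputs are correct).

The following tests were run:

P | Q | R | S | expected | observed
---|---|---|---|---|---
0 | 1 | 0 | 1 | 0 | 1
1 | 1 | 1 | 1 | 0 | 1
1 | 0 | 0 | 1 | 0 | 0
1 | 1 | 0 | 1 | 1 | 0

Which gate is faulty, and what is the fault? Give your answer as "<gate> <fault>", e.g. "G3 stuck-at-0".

G4 inverted output

Fault-free values for test 1 (P=0, Q=1, R=0, S=1): G1=0, G2=1, G3=1, G4=0, G5=0, giving Y=0. Observed 1.
Test 1: faults giving observed 1 are {G2 stuck-at-0, G2 inverted output, G3 stuck-at-0, G3 inverted output, G4 stuck-at-1, G4 inverted output, G5 stuck-at-1, G5 inverted output}.
Test 2 (P=1, Q=1, R=1, S=1): fault-free G1=1, G2=1, G3=0, G4=0, G5=0 → 0; observed 1. Eliminates G2 stuck-at-0, G2 inverted output, G3 stuck-at-0, G3 inverted output.
Test 3 (P=1, Q=0, R=0, S=1): fault-free G1=0, G2=0, G3=1, G4=0, G5=0 → 0; observed 0. Eliminates G5 stuck-at-1, G5 inverted output.
Test 4 (P=1, Q=1, R=0, S=1): fault-free G1=0, G2=1, G3=0, G4=1, G5=1 → 1; observed 0. Eliminates G4 stuck-at-1.
Only G4 inverted output is consistent with every test.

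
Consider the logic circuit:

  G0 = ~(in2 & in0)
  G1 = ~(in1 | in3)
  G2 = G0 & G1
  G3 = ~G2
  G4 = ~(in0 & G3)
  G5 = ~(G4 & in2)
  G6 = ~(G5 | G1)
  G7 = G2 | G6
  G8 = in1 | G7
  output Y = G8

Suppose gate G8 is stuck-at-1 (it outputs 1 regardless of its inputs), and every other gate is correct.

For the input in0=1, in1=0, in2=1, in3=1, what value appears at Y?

1

Propagate with G8 forced: G0=0, G1=0, G2=0, G3=1, G4=0, G5=1, G6=0, G7=0, G8=1 [stuck-at-1].
So Y = 1. (Without the fault it would be 0.)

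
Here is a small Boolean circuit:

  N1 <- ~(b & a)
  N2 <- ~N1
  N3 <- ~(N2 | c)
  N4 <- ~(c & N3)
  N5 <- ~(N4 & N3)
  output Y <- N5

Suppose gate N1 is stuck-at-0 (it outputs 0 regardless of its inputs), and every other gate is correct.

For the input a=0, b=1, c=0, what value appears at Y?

Propagate with N1 forced: N1=0 [stuck-at-0], N2=1, N3=0, N4=1, N5=1.
So Y = 1. (Without the fault it would be 0.)

1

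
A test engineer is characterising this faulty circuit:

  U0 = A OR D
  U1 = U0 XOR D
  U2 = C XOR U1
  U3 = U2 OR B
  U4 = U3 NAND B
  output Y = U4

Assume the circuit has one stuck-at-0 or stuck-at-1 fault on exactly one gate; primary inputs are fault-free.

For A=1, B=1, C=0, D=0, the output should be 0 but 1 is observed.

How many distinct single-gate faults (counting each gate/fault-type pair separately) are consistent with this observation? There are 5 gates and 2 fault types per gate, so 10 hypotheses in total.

Fault-free: U0=1, U1=1, U2=1, U3=1, U4=0 → 0. Observed 1.
  U0 stuck-at-0: output 0 ✗
  U0 stuck-at-1: output 0 ✗
  U1 stuck-at-0: output 0 ✗
  U1 stuck-at-1: output 0 ✗
  U2 stuck-at-0: output 0 ✗
  U2 stuck-at-1: output 0 ✗
  U3 stuck-at-0: output 1 ✓
  U3 stuck-at-1: output 0 ✗
  U4 stuck-at-0: output 0 ✗
  U4 stuck-at-1: output 1 ✓
Consistent faults: {U3 stuck-at-0, U4 stuck-at-1} — 2 in all.

2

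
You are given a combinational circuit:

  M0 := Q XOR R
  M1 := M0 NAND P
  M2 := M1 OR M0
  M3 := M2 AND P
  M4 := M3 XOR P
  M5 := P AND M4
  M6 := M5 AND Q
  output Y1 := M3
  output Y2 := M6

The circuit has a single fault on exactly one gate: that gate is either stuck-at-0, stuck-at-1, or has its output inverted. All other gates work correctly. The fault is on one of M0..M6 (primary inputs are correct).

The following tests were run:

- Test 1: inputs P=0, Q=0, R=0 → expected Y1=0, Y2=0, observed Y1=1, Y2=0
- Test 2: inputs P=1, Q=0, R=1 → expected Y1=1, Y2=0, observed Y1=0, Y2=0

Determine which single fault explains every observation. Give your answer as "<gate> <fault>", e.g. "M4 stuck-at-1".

M3 inverted output

Fault-free values for test 1 (P=0, Q=0, R=0): M0=0, M1=1, M2=1, M3=0, M4=0, M5=0, M6=0, giving Y1=0, Y2=0. Observed Y1=1, Y2=0.
Test 1: faults giving observed Y1=1, Y2=0 are {M3 stuck-at-1, M3 inverted output}.
Test 2 (P=1, Q=0, R=1): fault-free M0=1, M1=0, M2=1, M3=1, M4=0, M5=0, M6=0 → Y1=1, Y2=0; observed Y1=0, Y2=0. Eliminates M3 stuck-at-1.
Only M3 inverted output is consistent with every test.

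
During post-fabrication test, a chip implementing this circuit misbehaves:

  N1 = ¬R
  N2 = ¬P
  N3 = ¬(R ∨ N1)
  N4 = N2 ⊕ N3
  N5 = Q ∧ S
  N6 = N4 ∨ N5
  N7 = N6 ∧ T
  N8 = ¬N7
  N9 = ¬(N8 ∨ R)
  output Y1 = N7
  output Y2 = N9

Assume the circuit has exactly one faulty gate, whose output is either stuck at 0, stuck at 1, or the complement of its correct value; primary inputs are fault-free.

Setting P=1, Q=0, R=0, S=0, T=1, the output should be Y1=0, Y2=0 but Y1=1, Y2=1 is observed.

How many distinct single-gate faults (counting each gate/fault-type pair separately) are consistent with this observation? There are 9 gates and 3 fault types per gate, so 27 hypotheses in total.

14

Fault-free: N1=1, N2=0, N3=0, N4=0, N5=0, N6=0, N7=0, N8=1, N9=0 → Y1=0, Y2=0. Observed Y1=1, Y2=1.
  N1: stuck-at-0, inverted output ✓; others ✗
  N2: stuck-at-1, inverted output ✓; others ✗
  N3: stuck-at-1, inverted output ✓; others ✗
  N4: stuck-at-1, inverted output ✓; others ✗
  N5: stuck-at-1, inverted output ✓; others ✗
  N6: stuck-at-1, inverted output ✓; others ✗
  N7: stuck-at-1, inverted output ✓; others ✗
  N8: none of the 3 fault types match ✗
  N9: none of the 3 fault types match ✗
Consistent faults: {N1 stuck-at-0, N1 inverted output, N2 stuck-at-1, N2 inverted output, N3 stuck-at-1, N3 inverted output, N4 stuck-at-1, N4 inverted output, N5 stuck-at-1, N5 inverted output, N6 stuck-at-1, N6 inverted output, N7 stuck-at-1, N7 inverted output} — 14 in all.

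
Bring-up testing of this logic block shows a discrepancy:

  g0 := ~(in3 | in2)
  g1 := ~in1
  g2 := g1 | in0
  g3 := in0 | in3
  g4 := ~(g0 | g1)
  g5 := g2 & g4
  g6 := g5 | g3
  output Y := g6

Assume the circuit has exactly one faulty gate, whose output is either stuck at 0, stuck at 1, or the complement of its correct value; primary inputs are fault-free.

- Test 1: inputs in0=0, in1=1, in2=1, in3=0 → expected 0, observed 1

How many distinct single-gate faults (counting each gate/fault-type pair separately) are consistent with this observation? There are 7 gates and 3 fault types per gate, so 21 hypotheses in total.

8

Fault-free: g0=0, g1=0, g2=0, g3=0, g4=1, g5=0, g6=0 → 0. Observed 1.
  g0: none of the 3 fault types match ✗
  g1: none of the 3 fault types match ✗
  g2: stuck-at-1, inverted output ✓; others ✗
  g3: stuck-at-1, inverted output ✓; others ✗
  g4: none of the 3 fault types match ✗
  g5: stuck-at-1, inverted output ✓; others ✗
  g6: stuck-at-1, inverted output ✓; others ✗
Consistent faults: {g2 stuck-at-1, g2 inverted output, g3 stuck-at-1, g3 inverted output, g5 stuck-at-1, g5 inverted output, g6 stuck-at-1, g6 inverted output} — 8 in all.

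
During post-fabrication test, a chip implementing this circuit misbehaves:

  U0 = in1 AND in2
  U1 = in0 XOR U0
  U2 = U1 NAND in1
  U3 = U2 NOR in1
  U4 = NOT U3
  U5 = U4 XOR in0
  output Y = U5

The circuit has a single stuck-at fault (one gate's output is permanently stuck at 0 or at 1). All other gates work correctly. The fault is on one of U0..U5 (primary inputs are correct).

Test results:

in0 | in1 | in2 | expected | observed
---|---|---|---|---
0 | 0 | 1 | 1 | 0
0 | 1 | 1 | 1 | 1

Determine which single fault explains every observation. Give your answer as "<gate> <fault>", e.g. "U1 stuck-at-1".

Fault-free values for test 1 (in0=0, in1=0, in2=1): U0=0, U1=0, U2=1, U3=0, U4=1, U5=1, giving Y=1. Observed 0.
Test 1: faults giving observed 0 are {U2 stuck-at-0, U3 stuck-at-1, U4 stuck-at-0, U5 stuck-at-0}.
Test 2 (in0=0, in1=1, in2=1): fault-free U0=1, U1=1, U2=0, U3=0, U4=1, U5=1 → 1; observed 1. Eliminates U3 stuck-at-1, U4 stuck-at-0, U5 stuck-at-0.
Only U2 stuck-at-0 is consistent with every test.

U2 stuck-at-0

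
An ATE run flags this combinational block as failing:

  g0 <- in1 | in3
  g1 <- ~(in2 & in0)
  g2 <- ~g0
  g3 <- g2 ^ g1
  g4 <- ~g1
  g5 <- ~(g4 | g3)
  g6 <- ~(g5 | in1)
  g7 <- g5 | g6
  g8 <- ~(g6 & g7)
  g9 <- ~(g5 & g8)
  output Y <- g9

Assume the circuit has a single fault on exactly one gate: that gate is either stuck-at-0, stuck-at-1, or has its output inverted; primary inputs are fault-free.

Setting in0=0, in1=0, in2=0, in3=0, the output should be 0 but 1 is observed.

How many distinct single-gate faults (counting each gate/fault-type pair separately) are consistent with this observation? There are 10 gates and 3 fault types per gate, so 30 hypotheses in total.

Fault-free: g0=0, g1=1, g2=1, g3=0, g4=0, g5=1, g6=0, g7=1, g8=1, g9=0 → 0. Observed 1.
  g0: stuck-at-1, inverted output ✓; others ✗
  g1: stuck-at-0, inverted output ✓; others ✗
  g2: stuck-at-0, inverted output ✓; others ✗
  g3: stuck-at-1, inverted output ✓; others ✗
  g4: stuck-at-1, inverted output ✓; others ✗
  g5: stuck-at-0, inverted output ✓; others ✗
  g6: stuck-at-1, inverted output ✓; others ✗
  g7: none of the 3 fault types match ✗
  g8: stuck-at-0, inverted output ✓; others ✗
  g9: stuck-at-1, inverted output ✓; others ✗
Consistent faults: {g0 stuck-at-1, g0 inverted output, g1 stuck-at-0, g1 inverted output, g2 stuck-at-0, g2 inverted output, g3 stuck-at-1, g3 inverted output, g4 stuck-at-1, g4 inverted output, g5 stuck-at-0, g5 inverted output, g6 stuck-at-1, g6 inverted output, g8 stuck-at-0, g8 inverted output, g9 stuck-at-1, g9 inverted output} — 18 in all.

18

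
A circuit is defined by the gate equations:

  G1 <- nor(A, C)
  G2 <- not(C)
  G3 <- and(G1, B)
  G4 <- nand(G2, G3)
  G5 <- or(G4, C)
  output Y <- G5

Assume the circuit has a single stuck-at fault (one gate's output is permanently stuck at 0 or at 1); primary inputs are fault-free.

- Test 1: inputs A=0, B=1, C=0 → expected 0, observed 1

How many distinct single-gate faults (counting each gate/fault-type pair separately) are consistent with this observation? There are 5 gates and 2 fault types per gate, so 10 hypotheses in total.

5

Fault-free: G1=1, G2=1, G3=1, G4=0, G5=0 → 0. Observed 1.
  G1 stuck-at-0: output 1 ✓
  G1 stuck-at-1: output 0 ✗
  G2 stuck-at-0: output 1 ✓
  G2 stuck-at-1: output 0 ✗
  G3 stuck-at-0: output 1 ✓
  G3 stuck-at-1: output 0 ✗
  G4 stuck-at-0: output 0 ✗
  G4 stuck-at-1: output 1 ✓
  G5 stuck-at-0: output 0 ✗
  G5 stuck-at-1: output 1 ✓
Consistent faults: {G1 stuck-at-0, G2 stuck-at-0, G3 stuck-at-0, G4 stuck-at-1, G5 stuck-at-1} — 5 in all.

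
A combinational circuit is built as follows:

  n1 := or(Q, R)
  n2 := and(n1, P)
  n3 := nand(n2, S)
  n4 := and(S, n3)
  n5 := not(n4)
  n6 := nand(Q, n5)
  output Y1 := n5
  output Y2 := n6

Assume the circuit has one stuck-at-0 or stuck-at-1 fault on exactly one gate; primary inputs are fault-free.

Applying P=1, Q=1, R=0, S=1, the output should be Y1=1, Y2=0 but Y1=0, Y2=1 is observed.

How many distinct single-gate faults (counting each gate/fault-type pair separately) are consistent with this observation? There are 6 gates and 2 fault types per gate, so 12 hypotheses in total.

5

Fault-free: n1=1, n2=1, n3=0, n4=0, n5=1, n6=0 → Y1=1, Y2=0. Observed Y1=0, Y2=1.
  n1 stuck-at-0: output Y1=0, Y2=1 ✓
  n1 stuck-at-1: output Y1=1, Y2=0 ✗
  n2 stuck-at-0: output Y1=0, Y2=1 ✓
  n2 stuck-at-1: output Y1=1, Y2=0 ✗
  n3 stuck-at-0: output Y1=1, Y2=0 ✗
  n3 stuck-at-1: output Y1=0, Y2=1 ✓
  n4 stuck-at-0: output Y1=1, Y2=0 ✗
  n4 stuck-at-1: output Y1=0, Y2=1 ✓
  n5 stuck-at-0: output Y1=0, Y2=1 ✓
  n5 stuck-at-1: output Y1=1, Y2=0 ✗
  n6 stuck-at-0: output Y1=1, Y2=0 ✗
  n6 stuck-at-1: output Y1=1, Y2=1 ✗
Consistent faults: {n1 stuck-at-0, n2 stuck-at-0, n3 stuck-at-1, n4 stuck-at-1, n5 stuck-at-0} — 5 in all.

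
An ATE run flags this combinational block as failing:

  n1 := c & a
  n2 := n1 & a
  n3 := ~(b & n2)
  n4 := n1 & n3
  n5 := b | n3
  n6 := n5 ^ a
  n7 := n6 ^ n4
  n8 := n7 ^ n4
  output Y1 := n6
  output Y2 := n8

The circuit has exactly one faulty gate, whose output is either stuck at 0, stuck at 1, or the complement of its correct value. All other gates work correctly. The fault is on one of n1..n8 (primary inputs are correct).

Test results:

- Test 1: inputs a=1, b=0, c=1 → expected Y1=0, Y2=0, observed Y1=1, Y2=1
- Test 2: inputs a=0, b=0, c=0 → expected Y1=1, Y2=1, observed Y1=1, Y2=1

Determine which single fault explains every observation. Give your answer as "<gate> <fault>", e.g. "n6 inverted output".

Fault-free values for test 1 (a=1, b=0, c=1): n1=1, n2=1, n3=1, n4=1, n5=1, n6=0, n7=1, n8=0, giving Y1=0, Y2=0. Observed Y1=1, Y2=1.
Test 1: faults giving observed Y1=1, Y2=1 are {n3 stuck-at-0, n3 inverted output, n5 stuck-at-0, n5 inverted output, n6 stuck-at-1, n6 inverted output}.
Test 2 (a=0, b=0, c=0): fault-free n1=0, n2=0, n3=1, n4=0, n5=1, n6=1, n7=1, n8=1 → Y1=1, Y2=1; observed Y1=1, Y2=1. Eliminates n3 stuck-at-0, n3 inverted output, n5 stuck-at-0, n5 inverted output, n6 inverted output.
Only n6 stuck-at-1 is consistent with every test.

n6 stuck-at-1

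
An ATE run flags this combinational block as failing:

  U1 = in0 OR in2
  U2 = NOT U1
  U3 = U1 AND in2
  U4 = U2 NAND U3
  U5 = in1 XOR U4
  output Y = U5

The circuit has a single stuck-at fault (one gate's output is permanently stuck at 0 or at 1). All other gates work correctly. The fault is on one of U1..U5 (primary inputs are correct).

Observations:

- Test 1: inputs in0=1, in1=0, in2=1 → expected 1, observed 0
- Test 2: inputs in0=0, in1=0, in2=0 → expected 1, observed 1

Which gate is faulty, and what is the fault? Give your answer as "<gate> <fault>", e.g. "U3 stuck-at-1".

Fault-free values for test 1 (in0=1, in1=0, in2=1): U1=1, U2=0, U3=1, U4=1, U5=1, giving Y=1. Observed 0.
Test 1: faults giving observed 0 are {U2 stuck-at-1, U4 stuck-at-0, U5 stuck-at-0}.
Test 2 (in0=0, in1=0, in2=0): fault-free U1=0, U2=1, U3=0, U4=1, U5=1 → 1; observed 1. Eliminates U4 stuck-at-0, U5 stuck-at-0.
Only U2 stuck-at-1 is consistent with every test.

U2 stuck-at-1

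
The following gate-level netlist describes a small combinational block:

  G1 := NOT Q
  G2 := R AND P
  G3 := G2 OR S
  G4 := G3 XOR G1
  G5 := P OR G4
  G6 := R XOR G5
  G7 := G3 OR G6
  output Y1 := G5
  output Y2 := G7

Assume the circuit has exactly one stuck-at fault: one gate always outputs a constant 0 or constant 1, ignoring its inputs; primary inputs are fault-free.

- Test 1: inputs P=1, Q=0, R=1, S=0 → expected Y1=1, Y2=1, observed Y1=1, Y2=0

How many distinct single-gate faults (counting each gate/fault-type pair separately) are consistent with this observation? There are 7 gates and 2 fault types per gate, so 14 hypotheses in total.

3

Fault-free: G1=1, G2=1, G3=1, G4=0, G5=1, G6=0, G7=1 → Y1=1, Y2=1. Observed Y1=1, Y2=0.
  G1 stuck-at-0: output Y1=1, Y2=1 ✗
  G1 stuck-at-1: output Y1=1, Y2=1 ✗
  G2 stuck-at-0: output Y1=1, Y2=0 ✓
  G2 stuck-at-1: output Y1=1, Y2=1 ✗
  G3 stuck-at-0: output Y1=1, Y2=0 ✓
  G3 stuck-at-1: output Y1=1, Y2=1 ✗
  G4 stuck-at-0: output Y1=1, Y2=1 ✗
  G4 stuck-at-1: output Y1=1, Y2=1 ✗
  G5 stuck-at-0: output Y1=0, Y2=1 ✗
  G5 stuck-at-1: output Y1=1, Y2=1 ✗
  G6 stuck-at-0: output Y1=1, Y2=1 ✗
  G6 stuck-at-1: output Y1=1, Y2=1 ✗
  G7 stuck-at-0: output Y1=1, Y2=0 ✓
  G7 stuck-at-1: output Y1=1, Y2=1 ✗
Consistent faults: {G2 stuck-at-0, G3 stuck-at-0, G7 stuck-at-0} — 3 in all.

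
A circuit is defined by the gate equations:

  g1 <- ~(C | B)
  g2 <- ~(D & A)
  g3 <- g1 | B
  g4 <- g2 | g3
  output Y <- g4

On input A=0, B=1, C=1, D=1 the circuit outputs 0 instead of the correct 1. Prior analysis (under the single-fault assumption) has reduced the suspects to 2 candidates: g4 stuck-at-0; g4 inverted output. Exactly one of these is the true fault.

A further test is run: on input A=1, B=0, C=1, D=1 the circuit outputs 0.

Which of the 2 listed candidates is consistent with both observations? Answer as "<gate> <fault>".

g4 stuck-at-0

Evaluate each candidate on input A=1, B=0, C=1, D=1:
  g4 stuck-at-0: g1=0, g2=0, g3=0, g4=0 [stuck-at-0] → 0 — matches
  g4 inverted output: g1=0, g2=0, g3=0, g4=1 [inverted output] → 1 — eliminated
Only g4 stuck-at-0 reproduces the observed 0.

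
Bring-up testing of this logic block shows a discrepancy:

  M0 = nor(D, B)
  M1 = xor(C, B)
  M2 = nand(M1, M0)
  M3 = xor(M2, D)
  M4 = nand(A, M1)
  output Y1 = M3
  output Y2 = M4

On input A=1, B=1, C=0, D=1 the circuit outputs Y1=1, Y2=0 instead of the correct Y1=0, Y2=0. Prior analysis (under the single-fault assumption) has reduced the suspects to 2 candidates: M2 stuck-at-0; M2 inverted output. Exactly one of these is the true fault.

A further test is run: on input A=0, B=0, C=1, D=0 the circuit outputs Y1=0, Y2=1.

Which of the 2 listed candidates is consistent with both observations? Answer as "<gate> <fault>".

M2 stuck-at-0

Evaluate each candidate on input A=0, B=0, C=1, D=0:
  M2 stuck-at-0: M0=1, M1=1, M2=0 [stuck-at-0], M3=0, M4=1 → Y1=0, Y2=1 — matches
  M2 inverted output: M0=1, M1=1, M2=1 [inverted output], M3=1, M4=1 → Y1=1, Y2=1 — eliminated
Only M2 stuck-at-0 reproduces the observed Y1=0, Y2=1.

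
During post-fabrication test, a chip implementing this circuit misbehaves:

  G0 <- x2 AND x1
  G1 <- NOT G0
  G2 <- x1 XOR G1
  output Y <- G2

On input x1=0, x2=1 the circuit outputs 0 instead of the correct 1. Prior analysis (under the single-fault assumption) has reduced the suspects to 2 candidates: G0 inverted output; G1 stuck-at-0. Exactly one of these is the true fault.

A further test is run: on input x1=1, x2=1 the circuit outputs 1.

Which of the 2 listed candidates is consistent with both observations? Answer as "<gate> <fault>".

G1 stuck-at-0

Evaluate each candidate on input x1=1, x2=1:
  G0 inverted output: G0=0 [inverted output], G1=1, G2=0 → 0 — eliminated
  G1 stuck-at-0: G0=1, G1=0 [stuck-at-0], G2=1 → 1 — matches
Only G1 stuck-at-0 reproduces the observed 1.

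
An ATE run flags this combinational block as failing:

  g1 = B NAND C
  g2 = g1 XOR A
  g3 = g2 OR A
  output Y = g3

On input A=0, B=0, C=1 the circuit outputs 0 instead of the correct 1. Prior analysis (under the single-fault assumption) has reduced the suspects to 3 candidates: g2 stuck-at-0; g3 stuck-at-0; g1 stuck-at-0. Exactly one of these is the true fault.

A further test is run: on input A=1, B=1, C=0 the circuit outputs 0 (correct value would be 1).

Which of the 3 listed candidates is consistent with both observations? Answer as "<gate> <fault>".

Evaluate each candidate on input A=1, B=1, C=0:
  g2 stuck-at-0: g1=1, g2=0 [stuck-at-0], g3=1 → 1 — eliminated
  g3 stuck-at-0: g1=1, g2=0, g3=0 [stuck-at-0] → 0 — matches
  g1 stuck-at-0: g1=0 [stuck-at-0], g2=1, g3=1 → 1 — eliminated
Only g3 stuck-at-0 reproduces the observed 0.

g3 stuck-at-0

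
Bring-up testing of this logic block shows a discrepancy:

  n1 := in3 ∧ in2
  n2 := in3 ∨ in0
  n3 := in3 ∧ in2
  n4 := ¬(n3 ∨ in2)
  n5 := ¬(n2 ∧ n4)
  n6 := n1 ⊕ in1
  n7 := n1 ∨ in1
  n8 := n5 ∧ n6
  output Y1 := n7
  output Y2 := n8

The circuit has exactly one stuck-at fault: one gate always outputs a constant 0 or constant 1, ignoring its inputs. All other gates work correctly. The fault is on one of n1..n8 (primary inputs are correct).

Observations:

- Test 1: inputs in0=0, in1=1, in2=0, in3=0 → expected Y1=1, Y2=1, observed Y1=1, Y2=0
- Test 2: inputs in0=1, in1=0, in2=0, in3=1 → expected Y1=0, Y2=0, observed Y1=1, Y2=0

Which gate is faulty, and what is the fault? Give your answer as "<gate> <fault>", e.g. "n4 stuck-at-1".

Fault-free values for test 1 (in0=0, in1=1, in2=0, in3=0): n1=0, n2=0, n3=0, n4=1, n5=1, n6=1, n7=1, n8=1, giving Y1=1, Y2=1. Observed Y1=1, Y2=0.
Test 1: faults giving observed Y1=1, Y2=0 are {n1 stuck-at-1, n2 stuck-at-1, n5 stuck-at-0, n6 stuck-at-0, n8 stuck-at-0}.
Test 2 (in0=1, in1=0, in2=0, in3=1): fault-free n1=0, n2=1, n3=0, n4=1, n5=0, n6=0, n7=0, n8=0 → Y1=0, Y2=0; observed Y1=1, Y2=0. Eliminates n2 stuck-at-1, n5 stuck-at-0, n6 stuck-at-0, n8 stuck-at-0.
Only n1 stuck-at-1 is consistent with every test.

n1 stuck-at-1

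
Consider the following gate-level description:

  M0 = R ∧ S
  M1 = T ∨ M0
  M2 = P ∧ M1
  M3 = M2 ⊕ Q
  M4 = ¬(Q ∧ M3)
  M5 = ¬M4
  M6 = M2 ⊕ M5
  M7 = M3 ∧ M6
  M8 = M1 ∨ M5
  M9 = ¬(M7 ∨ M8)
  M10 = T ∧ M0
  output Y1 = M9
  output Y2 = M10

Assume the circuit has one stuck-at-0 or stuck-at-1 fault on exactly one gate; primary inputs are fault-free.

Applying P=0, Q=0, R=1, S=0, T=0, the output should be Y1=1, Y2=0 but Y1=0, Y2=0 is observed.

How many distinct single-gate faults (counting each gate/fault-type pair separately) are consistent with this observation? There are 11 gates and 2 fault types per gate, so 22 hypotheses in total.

Fault-free: M0=0, M1=0, M2=0, M3=0, M4=1, M5=0, M6=0, M7=0, M8=0, M9=1, M10=0 → Y1=1, Y2=0. Observed Y1=0, Y2=0.
  M0: stuck-at-1 ✓; others ✗
  M1: stuck-at-1 ✓; others ✗
  M2: stuck-at-1 ✓; others ✗
  M3: none of the 2 fault types match ✗
  M4: stuck-at-0 ✓; others ✗
  M5: stuck-at-1 ✓; others ✗
  M6: none of the 2 fault types match ✗
  M7: stuck-at-1 ✓; others ✗
  M8: stuck-at-1 ✓; others ✗
  M9: stuck-at-0 ✓; others ✗
  M10: none of the 2 fault types match ✗
Consistent faults: {M0 stuck-at-1, M1 stuck-at-1, M2 stuck-at-1, M4 stuck-at-0, M5 stuck-at-1, M7 stuck-at-1, M8 stuck-at-1, M9 stuck-at-0} — 8 in all.

8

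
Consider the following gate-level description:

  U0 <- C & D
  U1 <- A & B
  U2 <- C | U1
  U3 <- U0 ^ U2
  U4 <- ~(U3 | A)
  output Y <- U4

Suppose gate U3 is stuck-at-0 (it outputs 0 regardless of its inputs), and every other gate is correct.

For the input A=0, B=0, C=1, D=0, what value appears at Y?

1

Propagate with U3 forced: U0=0, U1=0, U2=1, U3=0 [stuck-at-0], U4=1.
So Y = 1. (Without the fault it would be 0.)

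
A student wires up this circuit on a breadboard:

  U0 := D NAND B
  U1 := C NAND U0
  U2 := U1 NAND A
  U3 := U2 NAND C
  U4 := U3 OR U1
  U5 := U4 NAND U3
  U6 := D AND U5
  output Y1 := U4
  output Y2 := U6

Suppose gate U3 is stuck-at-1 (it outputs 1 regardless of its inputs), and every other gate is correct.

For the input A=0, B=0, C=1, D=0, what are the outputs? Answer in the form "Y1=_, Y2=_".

Propagate with U3 forced: U0=1, U1=0, U2=1, U3=1 [stuck-at-1], U4=1, U5=0, U6=0.
So the outputs are Y1=1, Y2=0. (Without the fault they would be Y1=0, Y2=0.)

Y1=1, Y2=0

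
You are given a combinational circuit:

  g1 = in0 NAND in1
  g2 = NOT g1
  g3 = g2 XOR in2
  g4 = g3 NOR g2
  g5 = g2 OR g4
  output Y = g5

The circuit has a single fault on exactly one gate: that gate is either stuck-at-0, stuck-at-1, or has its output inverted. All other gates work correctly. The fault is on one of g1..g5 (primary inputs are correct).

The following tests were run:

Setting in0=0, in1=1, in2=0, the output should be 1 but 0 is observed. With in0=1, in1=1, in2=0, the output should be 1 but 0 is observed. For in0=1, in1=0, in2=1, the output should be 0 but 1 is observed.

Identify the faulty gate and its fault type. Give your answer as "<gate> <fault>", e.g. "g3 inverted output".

g5 inverted output

Fault-free values for test 1 (in0=0, in1=1, in2=0): g1=1, g2=0, g3=0, g4=1, g5=1, giving Y=1. Observed 0.
Test 1: faults giving observed 0 are {g3 stuck-at-1, g3 inverted output, g4 stuck-at-0, g4 inverted output, g5 stuck-at-0, g5 inverted output}.
Test 2 (in0=1, in1=1, in2=0): fault-free g1=0, g2=1, g3=1, g4=0, g5=1 → 1; observed 0. Eliminates g3 stuck-at-1, g3 inverted output, g4 stuck-at-0, g4 inverted output.
Test 3 (in0=1, in1=0, in2=1): fault-free g1=1, g2=0, g3=1, g4=0, g5=0 → 0; observed 1. Eliminates g5 stuck-at-0.
Only g5 inverted output is consistent with every test.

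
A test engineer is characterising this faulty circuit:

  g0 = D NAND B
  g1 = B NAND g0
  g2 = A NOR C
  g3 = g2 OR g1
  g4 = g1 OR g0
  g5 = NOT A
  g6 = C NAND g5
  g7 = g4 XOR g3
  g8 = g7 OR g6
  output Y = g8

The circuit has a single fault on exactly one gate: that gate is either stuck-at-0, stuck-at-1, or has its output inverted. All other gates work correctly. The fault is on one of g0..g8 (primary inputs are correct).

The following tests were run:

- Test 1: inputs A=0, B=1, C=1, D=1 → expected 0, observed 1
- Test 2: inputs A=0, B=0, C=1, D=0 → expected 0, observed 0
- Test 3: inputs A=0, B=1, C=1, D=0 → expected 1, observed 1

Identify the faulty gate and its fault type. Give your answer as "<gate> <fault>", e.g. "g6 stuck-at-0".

g0 stuck-at-1

Fault-free values for test 1 (A=0, B=1, C=1, D=1): g0=0, g1=1, g2=0, g3=1, g4=1, g5=1, g6=0, g7=0, g8=0, giving Y=0. Observed 1.
Test 1: faults giving observed 1 are {g0 stuck-at-1, g0 inverted output, g3 stuck-at-0, g3 inverted output, g4 stuck-at-0, g4 inverted output, g5 stuck-at-0, g5 inverted output, g6 stuck-at-1, g6 inverted output, g7 stuck-at-1, g7 inverted output, g8 stuck-at-1, g8 inverted output}.
Test 2 (A=0, B=0, C=1, D=0): fault-free g0=1, g1=1, g2=0, g3=1, g4=1, g5=1, g6=0, g7=0, g8=0 → 0; observed 0. Eliminates g3 stuck-at-0, g3 inverted output, g4 stuck-at-0, g4 inverted output, g5 stuck-at-0, g5 inverted output, g6 stuck-at-1, g6 inverted output, g7 stuck-at-1, g7 inverted output, g8 stuck-at-1, g8 inverted output.
Test 3 (A=0, B=1, C=1, D=0): fault-free g0=1, g1=0, g2=0, g3=0, g4=1, g5=1, g6=0, g7=1, g8=1 → 1; observed 1. Eliminates g0 inverted output.
Only g0 stuck-at-1 is consistent with every test.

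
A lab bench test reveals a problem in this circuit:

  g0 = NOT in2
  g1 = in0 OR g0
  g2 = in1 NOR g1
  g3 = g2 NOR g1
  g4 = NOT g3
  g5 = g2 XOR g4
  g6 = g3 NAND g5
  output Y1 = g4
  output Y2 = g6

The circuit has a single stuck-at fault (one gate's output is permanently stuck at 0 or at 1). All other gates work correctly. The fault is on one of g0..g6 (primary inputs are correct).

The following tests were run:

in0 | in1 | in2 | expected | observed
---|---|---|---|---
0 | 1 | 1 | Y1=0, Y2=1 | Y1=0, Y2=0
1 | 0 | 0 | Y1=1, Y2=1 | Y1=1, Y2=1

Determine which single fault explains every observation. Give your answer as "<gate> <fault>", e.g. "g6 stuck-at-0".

g5 stuck-at-1

Fault-free values for test 1 (in0=0, in1=1, in2=1): g0=0, g1=0, g2=0, g3=1, g4=0, g5=0, g6=1, giving Y1=0, Y2=1. Observed Y1=0, Y2=0.
Test 1: faults giving observed Y1=0, Y2=0 are {g5 stuck-at-1, g6 stuck-at-0}.
Test 2 (in0=1, in1=0, in2=0): fault-free g0=1, g1=1, g2=0, g3=0, g4=1, g5=1, g6=1 → Y1=1, Y2=1; observed Y1=1, Y2=1. Eliminates g6 stuck-at-0.
Only g5 stuck-at-1 is consistent with every test.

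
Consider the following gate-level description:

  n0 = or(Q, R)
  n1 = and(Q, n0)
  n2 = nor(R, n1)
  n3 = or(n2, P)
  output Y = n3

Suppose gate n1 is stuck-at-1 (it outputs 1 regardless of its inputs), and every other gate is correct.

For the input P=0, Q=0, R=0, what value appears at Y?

Propagate with n1 forced: n0=0, n1=1 [stuck-at-1], n2=0, n3=0.
So Y = 0. (Without the fault it would be 1.)

0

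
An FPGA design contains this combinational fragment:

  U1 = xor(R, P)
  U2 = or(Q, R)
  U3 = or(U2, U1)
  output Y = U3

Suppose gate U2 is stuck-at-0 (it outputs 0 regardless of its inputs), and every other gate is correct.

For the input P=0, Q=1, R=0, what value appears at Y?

Propagate with U2 forced: U1=0, U2=0 [stuck-at-0], U3=0.
So Y = 0. (Without the fault it would be 1.)

0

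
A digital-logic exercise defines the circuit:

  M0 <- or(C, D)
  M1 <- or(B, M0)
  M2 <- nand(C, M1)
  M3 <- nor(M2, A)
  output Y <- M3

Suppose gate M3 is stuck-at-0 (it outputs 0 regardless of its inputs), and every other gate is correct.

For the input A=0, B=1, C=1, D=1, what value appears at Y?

0

Propagate with M3 forced: M0=1, M1=1, M2=0, M3=0 [stuck-at-0].
So Y = 0. (Without the fault it would be 1.)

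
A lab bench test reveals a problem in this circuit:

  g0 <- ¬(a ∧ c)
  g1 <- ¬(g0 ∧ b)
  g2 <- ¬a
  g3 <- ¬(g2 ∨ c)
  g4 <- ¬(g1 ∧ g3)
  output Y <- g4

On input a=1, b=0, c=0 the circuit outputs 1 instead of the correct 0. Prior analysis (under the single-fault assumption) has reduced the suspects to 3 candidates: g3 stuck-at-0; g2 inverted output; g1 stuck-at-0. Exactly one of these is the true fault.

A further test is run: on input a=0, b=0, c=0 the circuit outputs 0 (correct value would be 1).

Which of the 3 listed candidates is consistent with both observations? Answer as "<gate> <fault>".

Evaluate each candidate on input a=0, b=0, c=0:
  g3 stuck-at-0: g0=1, g1=1, g2=1, g3=0 [stuck-at-0], g4=1 → 1 — eliminated
  g2 inverted output: g0=1, g1=1, g2=0 [inverted output], g3=1, g4=0 → 0 — matches
  g1 stuck-at-0: g0=1, g1=0 [stuck-at-0], g2=1, g3=0, g4=1 → 1 — eliminated
Only g2 inverted output reproduces the observed 0.

g2 inverted output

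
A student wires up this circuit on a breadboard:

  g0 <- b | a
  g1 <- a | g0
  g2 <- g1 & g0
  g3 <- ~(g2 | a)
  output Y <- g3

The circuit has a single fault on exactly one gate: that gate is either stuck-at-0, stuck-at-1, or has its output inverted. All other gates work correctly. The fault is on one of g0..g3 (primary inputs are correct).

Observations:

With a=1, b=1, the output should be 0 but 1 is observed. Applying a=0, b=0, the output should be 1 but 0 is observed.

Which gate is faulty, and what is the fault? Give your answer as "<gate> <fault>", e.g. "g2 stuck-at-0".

Fault-free values for test 1 (a=1, b=1): g0=1, g1=1, g2=1, g3=0, giving Y=0. Observed 1.
Test 1: faults giving observed 1 are {g3 stuck-at-1, g3 inverted output}.
Test 2 (a=0, b=0): fault-free g0=0, g1=0, g2=0, g3=1 → 1; observed 0. Eliminates g3 stuck-at-1.
Only g3 inverted output is consistent with every test.

g3 inverted output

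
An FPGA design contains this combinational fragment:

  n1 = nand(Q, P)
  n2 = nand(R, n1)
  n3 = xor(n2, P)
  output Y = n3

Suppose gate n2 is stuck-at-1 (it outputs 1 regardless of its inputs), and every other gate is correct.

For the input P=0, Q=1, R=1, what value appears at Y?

Propagate with n2 forced: n1=1, n2=1 [stuck-at-1], n3=1.
So Y = 1. (Without the fault it would be 0.)

1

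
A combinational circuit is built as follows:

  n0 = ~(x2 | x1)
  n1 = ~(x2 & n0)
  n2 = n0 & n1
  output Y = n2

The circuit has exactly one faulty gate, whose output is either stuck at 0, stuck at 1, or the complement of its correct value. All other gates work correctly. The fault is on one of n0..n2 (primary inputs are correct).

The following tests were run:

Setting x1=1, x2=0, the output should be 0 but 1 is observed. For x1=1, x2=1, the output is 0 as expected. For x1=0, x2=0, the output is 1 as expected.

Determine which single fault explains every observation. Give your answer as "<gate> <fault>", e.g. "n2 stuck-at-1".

n0 stuck-at-1

Fault-free values for test 1 (x1=1, x2=0): n0=0, n1=1, n2=0, giving Y=0. Observed 1.
Test 1: faults giving observed 1 are {n0 stuck-at-1, n0 inverted output, n2 stuck-at-1, n2 inverted output}.
Test 2 (x1=1, x2=1): fault-free n0=0, n1=1, n2=0 → 0; observed 0. Eliminates n2 stuck-at-1, n2 inverted output.
Test 3 (x1=0, x2=0): fault-free n0=1, n1=1, n2=1 → 1; observed 1. Eliminates n0 inverted output.
Only n0 stuck-at-1 is consistent with every test.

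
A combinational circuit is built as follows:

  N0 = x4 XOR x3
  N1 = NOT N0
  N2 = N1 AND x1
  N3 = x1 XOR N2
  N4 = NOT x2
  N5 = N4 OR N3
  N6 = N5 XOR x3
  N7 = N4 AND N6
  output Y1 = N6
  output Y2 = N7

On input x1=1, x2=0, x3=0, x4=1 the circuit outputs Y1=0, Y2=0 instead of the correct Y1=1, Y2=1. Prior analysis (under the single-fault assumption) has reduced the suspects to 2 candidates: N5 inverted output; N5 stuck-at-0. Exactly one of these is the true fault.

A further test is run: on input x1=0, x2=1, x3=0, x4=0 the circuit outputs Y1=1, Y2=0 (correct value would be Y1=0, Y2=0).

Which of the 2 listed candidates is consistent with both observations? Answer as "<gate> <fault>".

Evaluate each candidate on input x1=0, x2=1, x3=0, x4=0:
  N5 inverted output: N0=0, N1=1, N2=0, N3=0, N4=0, N5=1 [inverted output], N6=1, N7=0 → Y1=1, Y2=0 — matches
  N5 stuck-at-0: N0=0, N1=1, N2=0, N3=0, N4=0, N5=0 [stuck-at-0], N6=0, N7=0 → Y1=0, Y2=0 — eliminated
Only N5 inverted output reproduces the observed Y1=1, Y2=0.

N5 inverted output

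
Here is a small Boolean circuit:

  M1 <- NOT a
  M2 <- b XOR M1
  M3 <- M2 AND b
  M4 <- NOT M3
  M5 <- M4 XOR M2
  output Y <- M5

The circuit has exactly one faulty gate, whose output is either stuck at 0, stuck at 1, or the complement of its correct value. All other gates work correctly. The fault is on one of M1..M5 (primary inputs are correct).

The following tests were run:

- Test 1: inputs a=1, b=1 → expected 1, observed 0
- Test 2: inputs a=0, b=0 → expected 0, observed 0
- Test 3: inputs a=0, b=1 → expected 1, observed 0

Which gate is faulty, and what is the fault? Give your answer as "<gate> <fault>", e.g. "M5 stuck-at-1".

Fault-free values for test 1 (a=1, b=1): M1=0, M2=1, M3=1, M4=0, M5=1, giving Y=1. Observed 0.
Test 1: faults giving observed 0 are {M3 stuck-at-0, M3 inverted output, M4 stuck-at-1, M4 inverted output, M5 stuck-at-0, M5 inverted output}.
Test 2 (a=0, b=0): fault-free M1=1, M2=1, M3=0, M4=1, M5=0 → 0; observed 0. Eliminates M3 inverted output, M4 inverted output, M5 inverted output.
Test 3 (a=0, b=1): fault-free M1=1, M2=0, M3=0, M4=1, M5=1 → 1; observed 0. Eliminates M3 stuck-at-0, M4 stuck-at-1.
Only M5 stuck-at-0 is consistent with every test.

M5 stuck-at-0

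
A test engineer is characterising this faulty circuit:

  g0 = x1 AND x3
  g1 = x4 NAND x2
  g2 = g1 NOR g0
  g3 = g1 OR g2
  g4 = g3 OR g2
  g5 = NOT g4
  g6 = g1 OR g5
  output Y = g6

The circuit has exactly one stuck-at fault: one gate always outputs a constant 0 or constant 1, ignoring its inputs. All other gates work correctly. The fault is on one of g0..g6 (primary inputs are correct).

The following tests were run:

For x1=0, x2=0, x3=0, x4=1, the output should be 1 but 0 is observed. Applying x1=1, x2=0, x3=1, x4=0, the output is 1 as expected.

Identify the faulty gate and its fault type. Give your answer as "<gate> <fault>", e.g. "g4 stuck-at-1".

Fault-free values for test 1 (x1=0, x2=0, x3=0, x4=1): g0=0, g1=1, g2=0, g3=1, g4=1, g5=0, g6=1, giving Y=1. Observed 0.
Test 1: faults giving observed 0 are {g1 stuck-at-0, g6 stuck-at-0}.
Test 2 (x1=1, x2=0, x3=1, x4=0): fault-free g0=1, g1=1, g2=0, g3=1, g4=1, g5=0, g6=1 → 1; observed 1. Eliminates g6 stuck-at-0.
Only g1 stuck-at-0 is consistent with every test.

g1 stuck-at-0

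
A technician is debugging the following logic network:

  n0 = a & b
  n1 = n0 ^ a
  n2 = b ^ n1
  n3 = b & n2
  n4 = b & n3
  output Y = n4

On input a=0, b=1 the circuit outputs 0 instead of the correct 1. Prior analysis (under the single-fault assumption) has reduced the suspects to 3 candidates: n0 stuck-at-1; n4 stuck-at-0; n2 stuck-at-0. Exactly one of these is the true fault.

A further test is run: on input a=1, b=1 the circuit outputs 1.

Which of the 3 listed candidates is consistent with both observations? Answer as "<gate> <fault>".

Evaluate each candidate on input a=1, b=1:
  n0 stuck-at-1: n0=1 [stuck-at-1], n1=0, n2=1, n3=1, n4=1 → 1 — matches
  n4 stuck-at-0: n0=1, n1=0, n2=1, n3=1, n4=0 [stuck-at-0] → 0 — eliminated
  n2 stuck-at-0: n0=1, n1=0, n2=0 [stuck-at-0], n3=0, n4=0 → 0 — eliminated
Only n0 stuck-at-1 reproduces the observed 1.

n0 stuck-at-1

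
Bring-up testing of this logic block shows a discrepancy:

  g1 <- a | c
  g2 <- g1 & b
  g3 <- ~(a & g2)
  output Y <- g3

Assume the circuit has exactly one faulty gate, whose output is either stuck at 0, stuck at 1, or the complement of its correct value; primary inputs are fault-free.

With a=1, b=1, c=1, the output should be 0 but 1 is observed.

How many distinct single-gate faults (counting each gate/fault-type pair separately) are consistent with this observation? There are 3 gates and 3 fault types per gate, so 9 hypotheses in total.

Fault-free: g1=1, g2=1, g3=0 → 0. Observed 1.
  g1 stuck-at-0: output 1 ✓
  g1 stuck-at-1: output 0 ✗
  g1 inverted output: output 1 ✓
  g2 stuck-at-0: output 1 ✓
  g2 stuck-at-1: output 0 ✗
  g2 inverted output: output 1 ✓
  g3 stuck-at-0: output 0 ✗
  g3 stuck-at-1: output 1 ✓
  g3 inverted output: output 1 ✓
Consistent faults: {g1 stuck-at-0, g1 inverted output, g2 stuck-at-0, g2 inverted output, g3 stuck-at-1, g3 inverted output} — 6 in all.

6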